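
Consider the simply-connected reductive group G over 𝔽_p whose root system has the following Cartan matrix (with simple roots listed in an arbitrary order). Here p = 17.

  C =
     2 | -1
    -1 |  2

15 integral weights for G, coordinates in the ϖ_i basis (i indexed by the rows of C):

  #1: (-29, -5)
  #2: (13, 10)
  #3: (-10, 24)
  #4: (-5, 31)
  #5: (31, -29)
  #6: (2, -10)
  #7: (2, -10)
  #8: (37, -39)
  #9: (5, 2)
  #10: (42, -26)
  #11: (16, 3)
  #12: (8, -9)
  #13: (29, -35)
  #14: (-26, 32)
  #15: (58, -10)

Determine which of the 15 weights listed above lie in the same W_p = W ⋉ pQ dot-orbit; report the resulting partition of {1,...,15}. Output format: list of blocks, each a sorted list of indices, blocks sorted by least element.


Type A_2, rank 2, |W|=6; reorder rows/cols to standard.

W_17-reps of the 15 weights in Ā_17 (same 2-coord order as C):

  λ_1 → (11, 2)
  λ_2 → (6, 3)
  λ_3 → (1, 8)
  λ_4 → (11, 2)
  λ_5 → (11, 2)
  λ_6 → (6, 3)
  λ_7 → (6, 3)
  λ_8 → (13, 0)
  λ_9 → (6, 3)
  λ_10 → (1, 8)
  λ_11 → (13, 0)
  λ_12 → (1, 8)
  λ_13 → (13, 0)
  λ_14 → (1, 8)
  λ_15 → (1, 8)

Partition of {1..15} into 4 W_17-dot-orbits:

[[1, 4, 5], [2, 6, 7, 9], [3, 10, 12, 14, 15], [8, 11, 13]]


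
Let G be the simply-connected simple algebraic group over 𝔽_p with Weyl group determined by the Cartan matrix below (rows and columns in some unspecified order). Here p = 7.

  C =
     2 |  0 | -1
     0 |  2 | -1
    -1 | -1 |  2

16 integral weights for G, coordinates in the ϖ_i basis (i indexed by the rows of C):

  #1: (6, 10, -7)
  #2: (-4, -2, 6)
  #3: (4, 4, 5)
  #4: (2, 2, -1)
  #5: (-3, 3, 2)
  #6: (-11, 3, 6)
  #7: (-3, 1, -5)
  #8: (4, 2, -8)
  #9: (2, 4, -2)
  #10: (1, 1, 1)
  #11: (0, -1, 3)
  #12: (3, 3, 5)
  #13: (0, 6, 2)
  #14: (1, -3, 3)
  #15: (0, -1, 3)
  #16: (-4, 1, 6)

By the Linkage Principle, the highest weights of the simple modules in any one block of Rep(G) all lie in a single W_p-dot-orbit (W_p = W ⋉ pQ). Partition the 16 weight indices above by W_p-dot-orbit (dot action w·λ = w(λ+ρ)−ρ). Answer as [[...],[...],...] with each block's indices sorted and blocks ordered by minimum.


Type A_3, rank 3, |W|=24; reorder rows/cols to standard.

Each λ_j+ρ reduced to Ā_7; 3-tuples below use C's row order:

    1: (4, 0, 2)
    2: (3, 1, 3)
    3: (2, 2, 2)
    4: (3, 3, 0)
    5: (2, 4, 1)
    6: (3, 3, 0)
    7: (2, 2, 2)
    8: (2, 4, 1)
    9: (2, 4, 1)
    10: (2, 2, 2)
    11: (1, 0, 4)
    12: (3, 3, 0)
    13: (3, 3, 0)
    14: (2, 2, 2)
    15: (1, 0, 4)
    16: (1, 0, 4)

Grouping the 16 weights by Ā_7-representative: 6 linkage classes.

[[1], [2], [3, 7, 10, 14], [4, 6, 12, 13], [5, 8, 9], [11, 15, 16]]


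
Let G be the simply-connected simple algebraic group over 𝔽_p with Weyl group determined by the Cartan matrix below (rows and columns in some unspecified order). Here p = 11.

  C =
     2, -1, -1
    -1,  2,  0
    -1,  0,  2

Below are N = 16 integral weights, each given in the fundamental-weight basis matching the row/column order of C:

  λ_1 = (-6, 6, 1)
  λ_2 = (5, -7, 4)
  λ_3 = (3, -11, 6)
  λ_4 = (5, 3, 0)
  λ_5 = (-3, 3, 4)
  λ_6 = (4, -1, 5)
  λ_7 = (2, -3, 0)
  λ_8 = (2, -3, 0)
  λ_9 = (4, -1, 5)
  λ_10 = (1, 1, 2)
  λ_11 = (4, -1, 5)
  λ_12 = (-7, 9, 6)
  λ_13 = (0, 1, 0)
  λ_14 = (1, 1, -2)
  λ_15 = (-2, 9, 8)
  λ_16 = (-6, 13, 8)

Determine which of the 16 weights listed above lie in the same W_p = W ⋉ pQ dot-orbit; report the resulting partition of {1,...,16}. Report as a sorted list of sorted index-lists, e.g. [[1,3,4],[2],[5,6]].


Cartan matrix: type A_3 (|W|=24); un-permuting the 3 rows.

Alcove-folded reps (p=11, 16 weights, presented ϖ-order):

  λ_1 → (2, 2, 3) · λ_2 → (0, 6, 5) · λ_3 → (6, 4, 1) · λ_4 → (6, 4, 1) · λ_5 → (2, 2, 3) · λ_6 → (5, 0, 6) · λ_7 → (1, 2, 1) · λ_8 → (1, 2, 1) · λ_9 → (5, 0, 6) · λ_10 → (2, 2, 3) · λ_11 → (5, 0, 6) · λ_12 → (6, 4, 1) · λ_13 → (1, 2, 1) · λ_14 → (1, 2, 1) · λ_15 → (1, 2, 1) · λ_16 → (2, 2, 3)

The 16 indices split into 5 linkage classes (same alcove rep ⇔ same W_11-dot-orbit):

[[1, 5, 10, 16], [2], [3, 4, 12], [6, 9, 11], [7, 8, 13, 14, 15]]


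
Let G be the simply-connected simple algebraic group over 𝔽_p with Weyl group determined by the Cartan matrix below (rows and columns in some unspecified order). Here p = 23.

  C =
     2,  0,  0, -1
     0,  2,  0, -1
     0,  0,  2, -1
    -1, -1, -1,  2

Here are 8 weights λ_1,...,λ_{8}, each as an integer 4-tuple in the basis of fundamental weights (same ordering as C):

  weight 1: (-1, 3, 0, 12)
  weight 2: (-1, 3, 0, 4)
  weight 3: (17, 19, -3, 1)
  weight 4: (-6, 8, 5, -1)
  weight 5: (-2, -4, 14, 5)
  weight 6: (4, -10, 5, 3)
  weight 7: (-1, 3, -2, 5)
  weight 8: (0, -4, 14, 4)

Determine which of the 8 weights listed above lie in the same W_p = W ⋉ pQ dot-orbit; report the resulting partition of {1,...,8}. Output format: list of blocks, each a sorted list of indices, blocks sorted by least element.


Root system D_4: the 4×4 matrix C matches after relabeling.

Alcove-folded reps (p=23, 8 weights, presented ϖ-order):

    λ_1 → (0, 4, 1, 5)
    λ_2 → (0, 4, 1, 5)
    λ_3 → (1, 3, 15, 2)
    λ_4 → (0, 4, 1, 5)
    λ_5 → (1, 3, 15, 2)
    λ_6 → (0, 4, 1, 5)
    λ_7 → (0, 4, 1, 5)
    λ_8 → (1, 3, 15, 2)

These 8 weights hit 2 W_23-dot-orbits; sizes (5, 3):

[[1, 2, 4, 6, 7], [3, 5, 8]]


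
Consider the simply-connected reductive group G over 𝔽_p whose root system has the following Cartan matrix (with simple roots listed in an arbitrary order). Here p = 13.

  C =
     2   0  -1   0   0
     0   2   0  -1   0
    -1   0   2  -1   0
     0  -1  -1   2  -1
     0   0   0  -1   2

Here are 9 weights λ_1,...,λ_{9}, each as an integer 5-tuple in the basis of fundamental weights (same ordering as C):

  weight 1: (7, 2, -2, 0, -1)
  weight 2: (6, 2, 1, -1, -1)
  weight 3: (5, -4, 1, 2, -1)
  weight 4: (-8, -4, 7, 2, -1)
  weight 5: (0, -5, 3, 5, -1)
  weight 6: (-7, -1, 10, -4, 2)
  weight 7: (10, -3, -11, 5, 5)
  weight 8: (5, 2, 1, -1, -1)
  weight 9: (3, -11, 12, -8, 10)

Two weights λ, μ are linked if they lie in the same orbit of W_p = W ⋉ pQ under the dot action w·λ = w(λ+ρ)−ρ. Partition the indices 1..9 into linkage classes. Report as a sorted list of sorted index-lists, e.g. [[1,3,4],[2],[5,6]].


Dynkin diagram of C (from the 8 off-diagonal −1 entries): D_5.

Ā_13 reps of the 9 weights (D_5, coords as presented):

  λ_1 → (7, 3, 1, 0, 0);  λ_2 → (7, 3, 1, 0, 0);  λ_3 → (6, 3, 2, 0, 0);  λ_4 → (7, 3, 1, 0, 0);  λ_5 → (1, 4, 0, 2, 0);  λ_6 → (6, 3, 2, 0, 0);  λ_7 → (1, 4, 0, 2, 0);  λ_8 → (6, 3, 2, 0, 0);  λ_9 → (0, 3, 4, 0, 2)

4 distinct reps among the 9 weights ⇒ 4 W_13-linkage classes:

[[1, 2, 4], [3, 6, 8], [5, 7], [9]]


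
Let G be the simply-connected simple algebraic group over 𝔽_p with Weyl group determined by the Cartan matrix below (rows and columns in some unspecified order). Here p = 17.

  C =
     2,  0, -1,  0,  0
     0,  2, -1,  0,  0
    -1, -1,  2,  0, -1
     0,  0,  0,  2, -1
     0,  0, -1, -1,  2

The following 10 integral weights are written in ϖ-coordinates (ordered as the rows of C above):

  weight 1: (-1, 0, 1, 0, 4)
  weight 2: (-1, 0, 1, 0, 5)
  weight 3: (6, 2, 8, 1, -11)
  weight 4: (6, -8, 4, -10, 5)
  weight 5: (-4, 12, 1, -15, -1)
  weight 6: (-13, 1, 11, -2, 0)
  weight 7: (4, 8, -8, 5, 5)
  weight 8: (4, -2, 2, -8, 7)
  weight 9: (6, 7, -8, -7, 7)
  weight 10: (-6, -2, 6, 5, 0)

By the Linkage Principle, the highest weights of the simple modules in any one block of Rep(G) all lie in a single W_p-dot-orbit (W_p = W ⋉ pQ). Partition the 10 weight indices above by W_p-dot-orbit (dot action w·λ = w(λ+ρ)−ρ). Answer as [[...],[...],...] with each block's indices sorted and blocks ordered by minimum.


Root system D_5: the 5×5 matrix C matches after relabeling.

λ_j+ρ reflected into Ā_17 (⟨·,θ^∨⟩≤17); 5-tuples as given:

  λ_1 → (0, 1, 2, 1, 5)
  λ_2 → (0, 1, 2, 1, 5)
  λ_3 → (5, 1, 1, 6, 1)
  λ_4 → (2, 2, 3, 4, 1)
  λ_5 → (12, 2, 0, 1, 0)
  λ_6 → (12, 2, 0, 1, 0)
  λ_7 → (2, 2, 3, 4, 1)
  λ_8 → (5, 1, 1, 6, 1)
  λ_9 → (0, 1, 2, 1, 5)
  λ_10 → (5, 1, 1, 6, 1)

The 10 indices split into 4 linkage classes (same alcove rep ⇔ same W_17-dot-orbit):

[[1, 2, 9], [3, 8, 10], [4, 7], [5, 6]]


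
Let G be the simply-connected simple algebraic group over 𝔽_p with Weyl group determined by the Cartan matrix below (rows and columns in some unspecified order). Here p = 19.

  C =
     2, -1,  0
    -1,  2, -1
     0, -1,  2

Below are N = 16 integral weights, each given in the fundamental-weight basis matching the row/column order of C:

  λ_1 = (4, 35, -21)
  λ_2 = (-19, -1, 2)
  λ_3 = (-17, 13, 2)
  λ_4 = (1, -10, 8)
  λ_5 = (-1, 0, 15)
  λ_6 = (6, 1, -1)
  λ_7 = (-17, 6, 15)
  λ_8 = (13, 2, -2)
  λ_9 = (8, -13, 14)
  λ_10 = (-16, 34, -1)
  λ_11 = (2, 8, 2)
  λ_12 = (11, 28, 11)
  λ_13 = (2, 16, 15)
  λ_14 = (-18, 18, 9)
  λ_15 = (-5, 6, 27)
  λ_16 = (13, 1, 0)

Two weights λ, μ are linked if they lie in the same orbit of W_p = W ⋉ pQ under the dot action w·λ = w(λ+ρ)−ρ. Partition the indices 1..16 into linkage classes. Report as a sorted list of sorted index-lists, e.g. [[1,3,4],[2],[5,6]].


Type A_3, rank 3, |W|=24; reorder rows/cols to standard.

Folding the 16 weights λ_j+ρ into Ā_19 (reps in the given 3-coord order):

  λ_1 → (14, 2, 1);  λ_2 → (0, 3, 15);  λ_3 → (14, 2, 1);  λ_4 → (7, 2, 0);  λ_5 → (0, 1, 16);  λ_6 → (7, 2, 0);  λ_7 → (3, 9, 3);  λ_8 → (14, 2, 1);  λ_9 → (3, 9, 3);  λ_10 → (0, 3, 15);  λ_11 → (3, 9, 3);  λ_12 → (3, 9, 3);  λ_13 → (14, 2, 1);  λ_14 → (7, 2, 0);  λ_15 → (3, 9, 3);  λ_16 → (14, 2, 1)

Grouping the 16 weights by Ā_19-representative: 5 linkage classes.

[[1, 3, 8, 13, 16], [2, 10], [4, 6, 14], [5], [7, 9, 11, 12, 15]]


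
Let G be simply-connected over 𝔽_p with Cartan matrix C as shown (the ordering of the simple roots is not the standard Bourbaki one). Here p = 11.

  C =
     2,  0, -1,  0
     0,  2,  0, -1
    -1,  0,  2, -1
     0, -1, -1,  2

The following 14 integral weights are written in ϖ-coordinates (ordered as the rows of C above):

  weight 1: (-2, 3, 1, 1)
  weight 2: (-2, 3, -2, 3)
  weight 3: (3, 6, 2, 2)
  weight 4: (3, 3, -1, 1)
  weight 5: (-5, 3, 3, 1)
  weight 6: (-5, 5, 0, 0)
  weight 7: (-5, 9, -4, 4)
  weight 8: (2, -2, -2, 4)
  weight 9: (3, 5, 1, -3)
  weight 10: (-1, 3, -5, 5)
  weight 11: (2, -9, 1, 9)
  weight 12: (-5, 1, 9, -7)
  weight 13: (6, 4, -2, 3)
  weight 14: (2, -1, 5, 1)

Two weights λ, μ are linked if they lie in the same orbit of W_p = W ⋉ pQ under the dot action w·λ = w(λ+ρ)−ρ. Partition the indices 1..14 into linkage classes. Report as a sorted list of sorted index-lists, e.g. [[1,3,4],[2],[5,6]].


Dynkin diagram of C (from the 6 off-diagonal −1 entries): A_4.

Ā_11 reps of the 14 weights (A_4, coords as presented):

  λ_1+ρ ↦ (1, 4, 1, 2)
  λ_2+ρ ↦ (1, 4, 1, 2)
  λ_3+ρ ↦ (2, 1, 1, 3)
  λ_4+ρ ↦ (4, 4, 0, 2)
  λ_5+ρ ↦ (4, 4, 0, 2)
  λ_6+ρ ↦ (1, 4, 1, 2)
  λ_7+ρ ↦ (1, 4, 1, 2)
  λ_8+ρ ↦ (2, 1, 1, 3)
  λ_9+ρ ↦ (4, 4, 0, 2)
  λ_10+ρ ↦ (4, 4, 0, 2)
  λ_11+ρ ↦ (1, 4, 1, 2)
  λ_12+ρ ↦ (4, 4, 0, 2)
  λ_13+ρ ↦ (2, 1, 1, 3)
  λ_14+ρ ↦ (3, 0, 6, 2)

The 14 indices split into 4 linkage classes (same alcove rep ⇔ same W_11-dot-orbit):

[[1, 2, 6, 7, 11], [3, 8, 13], [4, 5, 9, 10, 12], [14]]


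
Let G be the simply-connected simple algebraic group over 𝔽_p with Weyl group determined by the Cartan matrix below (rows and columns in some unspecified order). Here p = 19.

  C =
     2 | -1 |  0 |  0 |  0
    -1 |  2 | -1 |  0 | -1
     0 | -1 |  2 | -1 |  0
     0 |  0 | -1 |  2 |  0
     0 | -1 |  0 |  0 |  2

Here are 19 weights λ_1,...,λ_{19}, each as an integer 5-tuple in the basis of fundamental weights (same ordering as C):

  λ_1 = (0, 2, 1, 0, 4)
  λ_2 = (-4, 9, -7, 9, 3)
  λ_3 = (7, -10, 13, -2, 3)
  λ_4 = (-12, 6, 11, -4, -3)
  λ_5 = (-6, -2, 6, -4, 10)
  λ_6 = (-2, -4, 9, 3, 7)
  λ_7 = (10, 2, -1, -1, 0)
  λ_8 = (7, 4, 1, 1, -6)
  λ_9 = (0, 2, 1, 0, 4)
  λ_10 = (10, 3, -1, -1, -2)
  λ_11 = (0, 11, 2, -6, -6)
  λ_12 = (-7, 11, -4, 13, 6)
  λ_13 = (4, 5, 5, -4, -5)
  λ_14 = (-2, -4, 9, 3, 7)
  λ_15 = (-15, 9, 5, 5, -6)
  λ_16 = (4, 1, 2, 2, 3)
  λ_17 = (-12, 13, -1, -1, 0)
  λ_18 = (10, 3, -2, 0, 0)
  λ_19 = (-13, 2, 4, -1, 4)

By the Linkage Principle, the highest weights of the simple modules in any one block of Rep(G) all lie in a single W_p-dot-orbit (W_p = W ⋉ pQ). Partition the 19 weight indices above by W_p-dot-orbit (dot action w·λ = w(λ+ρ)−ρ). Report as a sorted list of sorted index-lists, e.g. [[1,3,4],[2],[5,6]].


Type D_5, rank 5, |W|=1920; reorder rows/cols to standard.

Folding the 19 weights λ_j+ρ into Ā_19 (reps in the given 5-coord order):

  1: (1, 3, 2, 1, 5) · 2: (3, 1, 0, 4, 4) · 3: (1, 3, 2, 1, 5) · 4: (5, 2, 0, 3, 4) · 5: (1, 3, 2, 1, 5) · 6: (3, 1, 0, 4, 4) · 7: (11, 3, 0, 0, 1) · 8: (8, 0, 2, 2, 5) · 9: (1, 3, 2, 1, 5) · 10: (11, 3, 0, 0, 1) · 11: (1, 3, 2, 1, 5) · 12: (5, 2, 0, 3, 4) · 13: (5, 2, 0, 3, 4) · 14: (3, 1, 0, 4, 4) · 15: (5, 2, 0, 3, 4) · 16: (5, 2, 0, 3, 4) · 17: (11, 3, 0, 0, 1) · 18: (11, 3, 0, 0, 1) · 19: (3, 1, 0, 4, 4)

5 distinct reps among the 19 weights ⇒ 5 W_19-linkage classes:

[[1, 3, 5, 9, 11], [2, 6, 14, 19], [4, 12, 13, 15, 16], [7, 10, 17, 18], [8]]


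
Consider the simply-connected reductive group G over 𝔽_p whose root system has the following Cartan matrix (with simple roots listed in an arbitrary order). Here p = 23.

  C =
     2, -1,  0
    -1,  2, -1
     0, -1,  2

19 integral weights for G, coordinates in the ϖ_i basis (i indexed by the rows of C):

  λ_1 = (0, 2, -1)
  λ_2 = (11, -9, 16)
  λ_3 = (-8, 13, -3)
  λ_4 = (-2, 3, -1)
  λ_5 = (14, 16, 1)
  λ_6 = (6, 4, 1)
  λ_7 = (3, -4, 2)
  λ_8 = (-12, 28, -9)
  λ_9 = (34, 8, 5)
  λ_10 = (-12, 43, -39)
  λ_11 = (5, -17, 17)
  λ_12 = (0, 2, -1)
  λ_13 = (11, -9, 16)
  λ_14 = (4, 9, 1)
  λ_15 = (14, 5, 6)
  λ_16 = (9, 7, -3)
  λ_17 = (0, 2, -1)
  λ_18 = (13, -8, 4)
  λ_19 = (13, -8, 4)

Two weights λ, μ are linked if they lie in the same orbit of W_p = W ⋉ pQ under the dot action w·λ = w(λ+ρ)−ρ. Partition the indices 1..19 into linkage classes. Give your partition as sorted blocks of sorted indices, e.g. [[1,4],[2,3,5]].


A_3 Cartan matrix, 3 simple roots permuted; ρ=(1,1,1).

Alcove-folded reps (p=23, 19 weights, presented ϖ-order):

    [1] (1, 3, 0)
    [2] (4, 8, 9)
    [3] (7, 5, 2)
    [4] (1, 3, 0)
    [5] (4, 8, 9)
    [6] (7, 5, 2)
    [7] (1, 3, 0)
    [8] (5, 10, 2)
    [9] (4, 8, 9)
    [10] (5, 10, 2)
    [11] (10, 6, 2)
    [12] (1, 3, 0)
    [13] (4, 8, 9)
    [14] (5, 10, 2)
    [15] (10, 6, 2)
    [16] (10, 6, 2)
    [17] (1, 3, 0)
    [18] (7, 5, 2)
    [19] (7, 5, 2)

These 19 weights hit 5 W_23-dot-orbits; sizes (5, 4, 4, 3, 3):

[[1, 4, 7, 12, 17], [2, 5, 9, 13], [3, 6, 18, 19], [8, 10, 14], [11, 15, 16]]


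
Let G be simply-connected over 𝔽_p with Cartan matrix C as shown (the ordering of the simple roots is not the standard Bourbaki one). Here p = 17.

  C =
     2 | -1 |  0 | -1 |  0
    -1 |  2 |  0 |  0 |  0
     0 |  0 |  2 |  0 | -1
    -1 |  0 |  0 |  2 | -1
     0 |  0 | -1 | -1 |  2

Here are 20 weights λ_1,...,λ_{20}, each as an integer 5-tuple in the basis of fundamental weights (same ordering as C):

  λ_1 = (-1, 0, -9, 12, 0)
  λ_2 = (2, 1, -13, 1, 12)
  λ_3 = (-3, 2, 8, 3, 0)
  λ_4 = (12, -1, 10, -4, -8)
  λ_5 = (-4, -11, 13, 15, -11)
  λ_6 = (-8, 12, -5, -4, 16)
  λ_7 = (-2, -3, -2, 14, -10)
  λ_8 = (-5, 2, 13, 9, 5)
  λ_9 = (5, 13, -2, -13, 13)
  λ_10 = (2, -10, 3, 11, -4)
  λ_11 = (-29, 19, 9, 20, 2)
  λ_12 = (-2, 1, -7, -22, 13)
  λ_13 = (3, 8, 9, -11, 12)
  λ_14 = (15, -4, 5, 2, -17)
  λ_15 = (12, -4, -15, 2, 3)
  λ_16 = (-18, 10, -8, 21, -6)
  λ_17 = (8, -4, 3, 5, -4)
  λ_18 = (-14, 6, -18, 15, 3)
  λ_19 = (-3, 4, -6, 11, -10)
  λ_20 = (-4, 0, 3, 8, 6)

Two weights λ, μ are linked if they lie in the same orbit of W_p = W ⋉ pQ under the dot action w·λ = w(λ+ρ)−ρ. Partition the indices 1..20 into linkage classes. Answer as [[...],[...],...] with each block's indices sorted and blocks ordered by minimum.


C ↔ A_5 under row/col permutation; |W(A_5)| = 720.

λ_j+ρ reflected into Ā_17 (⟨·,θ^∨⟩≤17); 5-tuples as given:

  [1] (0, 1, 1, 6, 7);  [2] (2, 1, 9, 2, 1);  [3] (2, 1, 9, 2, 1);  [4] (3, 0, 1, 7, 3);  [5] (3, 0, 1, 7, 3);  [6] (3, 0, 1, 7, 3);  [7] (2, 1, 9, 2, 1);  [8] (6, 3, 1, 3, 3);  [9] (6, 3, 1, 3, 3);  [10] (6, 3, 1, 3, 3);  [11] (0, 6, 1, 4, 3);  [12] (6, 3, 1, 3, 3);  [13] (0, 6, 1, 4, 3);  [14] (0, 1, 1, 6, 7);  [15] (3, 0, 1, 7, 3);  [16] (4, 1, 0, 7, 0);  [17] (6, 3, 1, 3, 3);  [18] (3, 0, 1, 7, 3);  [19] (2, 1, 9, 2, 1);  [20] (0, 1, 1, 6, 7)

The 20 indices split into 6 linkage classes (same alcove rep ⇔ same W_17-dot-orbit):

[[1, 14, 20], [2, 3, 7, 19], [4, 5, 6, 15, 18], [8, 9, 10, 12, 17], [11, 13], [16]]


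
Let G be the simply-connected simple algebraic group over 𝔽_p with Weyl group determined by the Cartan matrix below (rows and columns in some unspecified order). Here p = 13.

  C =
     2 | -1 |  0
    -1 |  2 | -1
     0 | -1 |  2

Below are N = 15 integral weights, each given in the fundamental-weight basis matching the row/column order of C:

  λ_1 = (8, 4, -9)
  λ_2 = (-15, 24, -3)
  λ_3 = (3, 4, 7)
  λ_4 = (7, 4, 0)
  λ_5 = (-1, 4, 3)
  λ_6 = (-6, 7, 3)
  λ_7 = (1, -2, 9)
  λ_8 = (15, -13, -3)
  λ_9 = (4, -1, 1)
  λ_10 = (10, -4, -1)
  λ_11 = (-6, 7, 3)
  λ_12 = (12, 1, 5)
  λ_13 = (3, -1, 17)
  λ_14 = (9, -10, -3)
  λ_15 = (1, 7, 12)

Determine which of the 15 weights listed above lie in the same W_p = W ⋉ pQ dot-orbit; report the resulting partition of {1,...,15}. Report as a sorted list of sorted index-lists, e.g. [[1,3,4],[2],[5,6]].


C ↔ A_3 under row/col permutation; |W(A_3)| = 24.

W_13-reps of the 15 weights in Ā_13 (same 3-coord order as C):

  [1] (5, 3, 4);  [2] (1, 1, 9);  [3] (0, 5, 4);  [4] (7, 5, 0);  [5] (0, 5, 4);  [6] (5, 3, 4);  [7] (1, 1, 9);  [8] (1, 1, 9);  [9] (5, 0, 2);  [10] (8, 0, 3);  [11] (5, 3, 4);  [12] (5, 0, 2);  [13] (0, 5, 4);  [14] (1, 1, 9);  [15] (8, 0, 3)

The 15 indices split into 6 linkage classes (same alcove rep ⇔ same W_13-dot-orbit):

[[1, 6, 11], [2, 7, 8, 14], [3, 5, 13], [4], [9, 12], [10, 15]]


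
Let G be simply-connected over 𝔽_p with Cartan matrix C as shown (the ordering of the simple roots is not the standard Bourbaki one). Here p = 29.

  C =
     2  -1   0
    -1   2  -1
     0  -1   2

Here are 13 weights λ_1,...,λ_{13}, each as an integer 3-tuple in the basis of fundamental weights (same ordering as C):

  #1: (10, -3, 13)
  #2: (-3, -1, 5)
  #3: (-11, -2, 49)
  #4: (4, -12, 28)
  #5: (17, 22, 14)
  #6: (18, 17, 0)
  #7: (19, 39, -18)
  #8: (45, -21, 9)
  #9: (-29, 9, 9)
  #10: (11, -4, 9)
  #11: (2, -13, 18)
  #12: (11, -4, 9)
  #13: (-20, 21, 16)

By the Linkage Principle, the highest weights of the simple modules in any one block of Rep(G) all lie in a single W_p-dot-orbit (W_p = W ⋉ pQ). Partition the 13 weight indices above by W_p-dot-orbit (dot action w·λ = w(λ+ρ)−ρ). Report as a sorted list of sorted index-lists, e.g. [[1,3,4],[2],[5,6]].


Cartan matrix: type A_3 (|W|=24); un-permuting the 3 rows.

Alcove-folded reps (p=29, 13 weights, presented ϖ-order):

  λ_1+ρ ↦ (9, 2, 12)
  λ_2+ρ ↦ (0, 2, 4)
  λ_3+ρ ↦ (10, 10, 8)
  λ_4+ρ ↦ (6, 5, 18)
  λ_5+ρ ↦ (9, 2, 12)
  λ_6+ρ ↦ (10, 10, 8)
  λ_7+ρ ↦ (9, 2, 12)
  λ_8+ρ ↦ (9, 3, 7)
  λ_9+ρ ↦ (10, 10, 8)
  λ_10+ρ ↦ (9, 3, 7)
  λ_11+ρ ↦ (9, 3, 7)
  λ_12+ρ ↦ (9, 3, 7)
  λ_13+ρ ↦ (9, 3, 7)

Partition of {1..13} into 5 W_29-dot-orbits:

[[1, 5, 7], [2], [3, 6, 9], [4], [8, 10, 11, 12, 13]]


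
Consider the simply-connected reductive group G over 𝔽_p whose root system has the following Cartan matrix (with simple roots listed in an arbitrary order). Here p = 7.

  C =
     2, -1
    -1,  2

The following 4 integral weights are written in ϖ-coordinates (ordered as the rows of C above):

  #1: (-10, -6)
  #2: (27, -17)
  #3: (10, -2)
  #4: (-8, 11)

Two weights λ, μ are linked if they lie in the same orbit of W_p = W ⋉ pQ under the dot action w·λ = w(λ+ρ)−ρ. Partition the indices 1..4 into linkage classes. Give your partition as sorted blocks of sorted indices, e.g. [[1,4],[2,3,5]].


A_2 Cartan matrix, 2 simple roots permuted; ρ=(1,1).

λ_j+ρ reflected into Ā_7 (⟨·,θ^∨⟩≤7); 2-tuples as given:

  λ_1+ρ ↦ (2, 0)
  λ_2+ρ ↦ (2, 0)
  λ_3+ρ ↦ (3, 3)
  λ_4+ρ ↦ (2, 0)

Partition of {1..4} into 2 W_7-dot-orbits:

[[1, 2, 4], [3]]


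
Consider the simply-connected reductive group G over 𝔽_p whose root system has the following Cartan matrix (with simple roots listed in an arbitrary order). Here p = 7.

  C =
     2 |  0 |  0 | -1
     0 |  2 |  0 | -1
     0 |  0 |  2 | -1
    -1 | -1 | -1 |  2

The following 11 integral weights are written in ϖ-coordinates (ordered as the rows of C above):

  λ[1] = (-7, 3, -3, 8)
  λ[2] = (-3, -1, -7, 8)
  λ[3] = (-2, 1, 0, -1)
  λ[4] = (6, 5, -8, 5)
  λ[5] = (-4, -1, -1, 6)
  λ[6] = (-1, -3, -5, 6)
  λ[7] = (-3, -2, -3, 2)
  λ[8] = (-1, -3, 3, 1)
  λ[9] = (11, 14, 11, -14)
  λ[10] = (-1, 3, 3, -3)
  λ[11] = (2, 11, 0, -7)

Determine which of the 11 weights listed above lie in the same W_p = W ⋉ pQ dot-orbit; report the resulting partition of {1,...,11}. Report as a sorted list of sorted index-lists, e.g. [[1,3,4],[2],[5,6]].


Root system D_4: the 4×4 matrix C matches after relabeling.

λ_j+ρ reflected into Ā_7 (⟨·,θ^∨⟩≤7); 4-tuples as given:

  [1] (0, 2, 4, 0) · [2] (0, 2, 4, 0) · [3] (0, 1, 0, 1) · [4] (0, 1, 0, 1) · [5] (3, 0, 0, 0) · [6] (0, 2, 4, 0) · [7] (0, 1, 0, 1) · [8] (0, 2, 4, 0) · [9] (0, 1, 0, 1) · [10] (2, 2, 2, 0) · [11] (2, 1, 0, 1)

Partition of {1..11} into 5 W_7-dot-orbits:

[[1, 2, 6, 8], [3, 4, 7, 9], [5], [10], [11]]


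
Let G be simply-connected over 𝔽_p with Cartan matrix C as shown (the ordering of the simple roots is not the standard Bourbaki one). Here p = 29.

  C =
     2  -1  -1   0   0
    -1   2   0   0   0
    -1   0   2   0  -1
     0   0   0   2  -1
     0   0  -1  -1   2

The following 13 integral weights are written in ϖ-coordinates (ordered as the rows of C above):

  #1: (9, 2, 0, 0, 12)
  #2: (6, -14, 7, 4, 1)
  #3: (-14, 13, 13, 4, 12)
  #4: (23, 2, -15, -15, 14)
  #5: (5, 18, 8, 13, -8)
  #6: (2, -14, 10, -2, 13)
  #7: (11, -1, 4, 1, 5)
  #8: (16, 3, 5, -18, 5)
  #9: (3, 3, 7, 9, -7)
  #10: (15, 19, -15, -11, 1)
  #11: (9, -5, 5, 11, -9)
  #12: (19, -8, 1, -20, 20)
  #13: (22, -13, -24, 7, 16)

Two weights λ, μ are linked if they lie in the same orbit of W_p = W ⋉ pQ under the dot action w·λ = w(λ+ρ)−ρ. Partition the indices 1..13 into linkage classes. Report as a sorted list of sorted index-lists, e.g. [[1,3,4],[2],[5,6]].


A_5 Cartan matrix, 5 simple roots permuted; ρ=(1,1,1,1,1).

λ_j+ρ reflected into Ā_29 (⟨·,θ^∨⟩≤29); 5-tuples as given:

  [1] (10, 3, 1, 1, 13);  [2] (6, 7, 2, 5, 2);  [3] (10, 3, 1, 1, 13);  [4] (10, 3, 1, 1, 13);  [5] (6, 7, 2, 5, 2);  [6] (10, 3, 1, 1, 13);  [7] (12, 0, 5, 2, 6);  [8] (12, 0, 5, 2, 6);  [9] (4, 4, 2, 4, 6);  [10] (6, 7, 2, 5, 2);  [11] (4, 4, 2, 4, 6);  [12] (6, 7, 2, 5, 2);  [13] (12, 0, 5, 2, 6)

4 distinct reps among the 13 weights ⇒ 4 W_29-linkage classes:

[[1, 3, 4, 6], [2, 5, 10, 12], [7, 8, 13], [9, 11]]


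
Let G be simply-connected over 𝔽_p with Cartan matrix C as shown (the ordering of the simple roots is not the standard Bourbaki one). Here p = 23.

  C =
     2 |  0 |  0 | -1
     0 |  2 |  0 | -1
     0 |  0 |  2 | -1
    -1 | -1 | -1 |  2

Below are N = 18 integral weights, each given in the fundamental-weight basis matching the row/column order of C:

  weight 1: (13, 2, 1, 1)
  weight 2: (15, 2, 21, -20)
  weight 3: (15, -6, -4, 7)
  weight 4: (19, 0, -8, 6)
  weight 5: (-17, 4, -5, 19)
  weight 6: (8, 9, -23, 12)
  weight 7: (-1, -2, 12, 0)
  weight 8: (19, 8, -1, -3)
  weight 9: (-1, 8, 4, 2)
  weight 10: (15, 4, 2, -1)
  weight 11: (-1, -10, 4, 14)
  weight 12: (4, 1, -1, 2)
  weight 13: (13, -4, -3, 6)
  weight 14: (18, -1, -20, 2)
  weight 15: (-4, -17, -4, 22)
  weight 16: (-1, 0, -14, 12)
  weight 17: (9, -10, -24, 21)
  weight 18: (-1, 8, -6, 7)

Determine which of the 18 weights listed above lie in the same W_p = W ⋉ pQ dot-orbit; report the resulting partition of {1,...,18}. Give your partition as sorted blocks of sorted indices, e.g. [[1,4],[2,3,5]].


C ↔ D_4 under row/col permutation; |W(D_4)| = 192.

Folding the 18 weights λ_j+ρ into Ā_23 (reps in the given 4-coord order):

  λ_1 → (14, 3, 2, 2)
  λ_2 → (3, 16, 3, 0)
  λ_3 → (15, 4, 2, 1)
  λ_4 → (15, 4, 2, 1)
  λ_5 → (14, 3, 2, 2)
  λ_6 → (0, 1, 13, 0)
  λ_7 → (0, 1, 13, 0)
  λ_8 → (14, 3, 2, 2)
  λ_9 → (0, 9, 5, 3)
  λ_10 → (15, 4, 2, 1)
  λ_11 → (0, 9, 5, 3)
  λ_12 → (5, 2, 0, 3)
  λ_13 → (14, 3, 2, 2)
  λ_14 → (3, 16, 3, 0)
  λ_15 → (3, 16, 3, 0)
  λ_16 → (0, 1, 13, 0)
  λ_17 → (0, 1, 13, 0)
  λ_18 → (0, 9, 5, 3)

6 distinct reps among the 18 weights ⇒ 6 W_23-linkage classes:

[[1, 5, 8, 13], [2, 14, 15], [3, 4, 10], [6, 7, 16, 17], [9, 11, 18], [12]]


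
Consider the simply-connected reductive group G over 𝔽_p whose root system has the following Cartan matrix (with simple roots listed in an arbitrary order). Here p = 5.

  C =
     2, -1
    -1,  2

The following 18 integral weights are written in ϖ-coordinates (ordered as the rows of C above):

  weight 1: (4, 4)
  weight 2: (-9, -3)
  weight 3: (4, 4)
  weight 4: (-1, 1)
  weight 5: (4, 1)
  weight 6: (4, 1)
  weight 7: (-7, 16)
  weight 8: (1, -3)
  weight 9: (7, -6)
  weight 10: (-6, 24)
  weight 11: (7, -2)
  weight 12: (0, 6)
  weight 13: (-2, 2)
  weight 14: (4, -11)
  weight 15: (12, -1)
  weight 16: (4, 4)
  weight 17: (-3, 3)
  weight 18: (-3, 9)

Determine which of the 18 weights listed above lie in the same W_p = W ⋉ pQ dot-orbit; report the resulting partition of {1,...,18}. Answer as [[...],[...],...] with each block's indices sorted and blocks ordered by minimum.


Cartan matrix: type A_2 (|W|=6); un-permuting the 2 rows.

λ_j+ρ reflected into Ā_5 (⟨·,θ^∨⟩≤5); 2-tuples as given:

    1: (0, 0)
    2: (3, 0)
    3: (0, 0)
    4: (0, 2)
    5: (3, 0)
    6: (3, 0)
    7: (1, 3)
    8: (0, 2)
    9: (0, 2)
    10: (0, 0)
    11: (2, 2)
    12: (2, 2)
    13: (1, 2)
    14: (0, 0)
    15: (0, 2)
    16: (0, 0)
    17: (2, 2)
    18: (3, 0)

The 18 indices split into 6 linkage classes (same alcove rep ⇔ same W_5-dot-orbit):

[[1, 3, 10, 14, 16], [2, 5, 6, 18], [4, 8, 9, 15], [7], [11, 12, 17], [13]]


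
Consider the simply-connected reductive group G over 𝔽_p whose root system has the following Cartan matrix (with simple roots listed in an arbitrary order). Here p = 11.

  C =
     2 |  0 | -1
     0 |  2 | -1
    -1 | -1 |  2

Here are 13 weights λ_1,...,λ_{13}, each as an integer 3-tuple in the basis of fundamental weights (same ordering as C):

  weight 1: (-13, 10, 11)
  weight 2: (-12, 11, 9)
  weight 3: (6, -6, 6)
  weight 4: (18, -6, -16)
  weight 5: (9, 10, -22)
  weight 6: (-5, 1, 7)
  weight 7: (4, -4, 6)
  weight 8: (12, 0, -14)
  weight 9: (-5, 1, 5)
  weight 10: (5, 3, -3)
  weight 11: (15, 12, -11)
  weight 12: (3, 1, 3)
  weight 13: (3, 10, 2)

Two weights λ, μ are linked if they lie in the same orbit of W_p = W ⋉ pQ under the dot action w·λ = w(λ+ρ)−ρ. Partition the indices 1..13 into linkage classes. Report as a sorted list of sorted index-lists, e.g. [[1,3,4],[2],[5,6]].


Dynkin diagram of C (from the 4 off-diagonal −1 entries): A_3.

Ā_11 reps of the 13 weights (A_3, coords as presented):

  [1] (1, 0, 0)
  [2] (1, 0, 0)
  [3] (4, 2, 2)
  [4] (4, 2, 4)
  [5] (1, 0, 0)
  [6] (4, 2, 4)
  [7] (4, 2, 4)
  [8] (1, 9, 1)
  [9] (4, 2, 2)
  [10] (4, 2, 2)
  [11] (2, 5, 3)
  [12] (4, 2, 4)
  [13] (3, 4, 0)

6 distinct reps among the 13 weights ⇒ 6 W_11-linkage classes:

[[1, 2, 5], [3, 9, 10], [4, 6, 7, 12], [8], [11], [13]]


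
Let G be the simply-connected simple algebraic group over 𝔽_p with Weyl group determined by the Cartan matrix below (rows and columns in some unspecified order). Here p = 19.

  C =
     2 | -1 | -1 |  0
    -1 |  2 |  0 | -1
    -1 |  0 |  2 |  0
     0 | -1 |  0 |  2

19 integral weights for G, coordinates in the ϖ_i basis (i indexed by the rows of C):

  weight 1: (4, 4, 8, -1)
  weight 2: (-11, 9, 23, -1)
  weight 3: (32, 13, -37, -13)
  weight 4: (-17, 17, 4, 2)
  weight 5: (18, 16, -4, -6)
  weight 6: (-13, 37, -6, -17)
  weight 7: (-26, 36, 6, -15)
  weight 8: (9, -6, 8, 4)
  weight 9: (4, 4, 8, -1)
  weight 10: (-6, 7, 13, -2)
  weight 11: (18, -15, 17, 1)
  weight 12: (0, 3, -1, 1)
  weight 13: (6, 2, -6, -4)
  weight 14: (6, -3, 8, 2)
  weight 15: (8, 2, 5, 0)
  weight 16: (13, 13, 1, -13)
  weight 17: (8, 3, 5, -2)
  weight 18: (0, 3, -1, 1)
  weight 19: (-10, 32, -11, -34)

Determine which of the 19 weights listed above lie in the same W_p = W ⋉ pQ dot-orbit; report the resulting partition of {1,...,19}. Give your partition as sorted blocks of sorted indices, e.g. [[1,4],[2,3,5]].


A_4 Cartan matrix, 4 simple roots permuted; ρ=(1,1,1,1).

Alcove-folded reps (p=19, 19 weights, presented ϖ-order):

    [1] (5, 5, 9, 0)
    [2] (5, 5, 9, 0)
    [3] (5, 2, 9, 1)
    [4] (5, 2, 9, 1)
    [5] (2, 0, 5, 3)
    [6] (2, 0, 5, 3)
    [7] (1, 4, 0, 2)
    [8] (5, 5, 9, 0)
    [9] (5, 5, 9, 0)
    [10] (5, 2, 9, 1)
    [11] (1, 4, 0, 2)
    [12] (1, 4, 0, 2)
    [13] (2, 0, 5, 3)
    [14] (5, 2, 9, 1)
    [15] (9, 3, 6, 1)
    [16] (5, 2, 9, 1)
    [17] (9, 3, 6, 1)
    [18] (1, 4, 0, 2)
    [19] (5, 5, 9, 0)

The 19 indices split into 5 linkage classes (same alcove rep ⇔ same W_19-dot-orbit):

[[1, 2, 8, 9, 19], [3, 4, 10, 14, 16], [5, 6, 13], [7, 11, 12, 18], [15, 17]]


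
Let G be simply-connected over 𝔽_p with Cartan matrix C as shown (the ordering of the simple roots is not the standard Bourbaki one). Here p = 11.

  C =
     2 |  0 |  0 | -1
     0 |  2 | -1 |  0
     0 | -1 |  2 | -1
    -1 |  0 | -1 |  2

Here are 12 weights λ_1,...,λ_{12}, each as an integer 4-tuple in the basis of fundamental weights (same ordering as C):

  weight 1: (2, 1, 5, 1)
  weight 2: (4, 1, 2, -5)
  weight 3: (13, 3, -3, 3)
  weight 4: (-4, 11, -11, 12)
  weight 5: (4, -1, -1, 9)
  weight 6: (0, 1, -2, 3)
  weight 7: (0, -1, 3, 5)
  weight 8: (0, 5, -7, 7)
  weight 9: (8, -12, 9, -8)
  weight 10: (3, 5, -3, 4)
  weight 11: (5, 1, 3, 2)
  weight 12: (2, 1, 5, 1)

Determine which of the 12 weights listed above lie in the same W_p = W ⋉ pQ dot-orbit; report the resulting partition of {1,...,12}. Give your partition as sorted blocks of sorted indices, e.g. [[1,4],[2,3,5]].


Type A_4, rank 4, |W|=120; reorder rows/cols to standard.

λ_j+ρ reflected into Ā_11 (⟨·,θ^∨⟩≤11); 4-tuples as given:

  [1] (1, 0, 6, 2) · [2] (1, 1, 1, 3) · [3] (2, 2, 2, 3) · [4] (0, 2, 7, 1) · [5] (1, 0, 4, 6) · [6] (1, 1, 1, 3) · [7] (1, 0, 4, 6) · [8] (1, 0, 6, 2) · [9] (0, 2, 7, 1) · [10] (2, 2, 2, 3) · [11] (2, 2, 2, 3) · [12] (1, 0, 6, 2)

Linkage partition of the 12 weights (5 classes, p=11):

[[1, 8, 12], [2, 6], [3, 10, 11], [4, 9], [5, 7]]


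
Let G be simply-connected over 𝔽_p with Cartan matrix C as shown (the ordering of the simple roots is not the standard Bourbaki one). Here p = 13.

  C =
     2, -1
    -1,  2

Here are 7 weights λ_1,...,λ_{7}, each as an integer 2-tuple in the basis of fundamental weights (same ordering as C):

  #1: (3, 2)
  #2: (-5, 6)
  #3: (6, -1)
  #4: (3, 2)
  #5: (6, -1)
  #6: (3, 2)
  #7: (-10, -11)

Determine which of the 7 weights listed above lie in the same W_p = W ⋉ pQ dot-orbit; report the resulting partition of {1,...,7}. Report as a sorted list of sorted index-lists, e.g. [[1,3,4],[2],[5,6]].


Dynkin diagram of C (from the 2 off-diagonal −1 entries): A_2.

Ā_13 reps of the 7 weights (A_2, coords as presented):

  [1] (4, 3) · [2] (4, 3) · [3] (7, 0) · [4] (4, 3) · [5] (7, 0) · [6] (4, 3) · [7] (4, 3)

Linkage partition of the 7 weights (2 classes, p=13):

[[1, 2, 4, 6, 7], [3, 5]]


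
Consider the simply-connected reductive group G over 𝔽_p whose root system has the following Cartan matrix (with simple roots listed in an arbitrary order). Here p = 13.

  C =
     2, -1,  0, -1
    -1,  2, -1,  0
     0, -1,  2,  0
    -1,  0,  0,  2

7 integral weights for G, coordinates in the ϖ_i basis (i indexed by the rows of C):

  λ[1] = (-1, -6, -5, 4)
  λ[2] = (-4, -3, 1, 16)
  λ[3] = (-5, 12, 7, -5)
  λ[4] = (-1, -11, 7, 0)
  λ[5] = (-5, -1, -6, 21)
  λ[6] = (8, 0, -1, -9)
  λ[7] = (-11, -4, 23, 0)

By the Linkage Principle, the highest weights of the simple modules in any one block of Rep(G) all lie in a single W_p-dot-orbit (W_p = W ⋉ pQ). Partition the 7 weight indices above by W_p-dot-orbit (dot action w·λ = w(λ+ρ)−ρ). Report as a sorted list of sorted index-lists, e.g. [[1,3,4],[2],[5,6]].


C ↔ A_4 under row/col permutation; |W(A_4)| = 120.

λ_j+ρ reflected into Ā_13 (⟨·,θ^∨⟩≤13); 4-tuples as given:

  [1] (0, 5, 0, 4)
  [2] (1, 1, 0, 8)
  [3] (0, 5, 0, 4)
  [4] (1, 1, 0, 8)
  [5] (0, 5, 0, 4)
  [6] (1, 1, 0, 8)
  [7] (1, 1, 0, 8)

Linkage partition of the 7 weights (2 classes, p=13):

[[1, 3, 5], [2, 4, 6, 7]]


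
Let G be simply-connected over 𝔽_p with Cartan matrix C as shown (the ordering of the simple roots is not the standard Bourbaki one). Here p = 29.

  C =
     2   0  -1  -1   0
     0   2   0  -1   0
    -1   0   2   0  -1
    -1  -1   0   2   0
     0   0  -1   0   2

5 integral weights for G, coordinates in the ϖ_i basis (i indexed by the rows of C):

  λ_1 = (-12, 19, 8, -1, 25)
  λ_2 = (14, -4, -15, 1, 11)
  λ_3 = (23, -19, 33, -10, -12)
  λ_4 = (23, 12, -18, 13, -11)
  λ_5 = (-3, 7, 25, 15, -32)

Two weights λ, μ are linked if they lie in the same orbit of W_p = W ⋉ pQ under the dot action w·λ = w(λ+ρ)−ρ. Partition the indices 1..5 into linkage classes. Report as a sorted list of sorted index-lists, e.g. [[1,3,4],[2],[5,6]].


Root system A_5: the 5×5 matrix C matches after relabeling.

Each λ_j+ρ reduced to Ā_29; 5-tuples below use C's row order:

  λ_1+ρ ↦ (2, 6, 0, 3, 9) · λ_2+ρ ↦ (0, 2, 12, 1, 2) · λ_3+ρ ↦ (2, 6, 0, 3, 9) · λ_4+ρ ↦ (3, 9, 2, 2, 5) · λ_5+ρ ↦ (3, 9, 2, 2, 5)

Partition of {1..5} into 3 W_29-dot-orbits:

[[1, 3], [2], [4, 5]]


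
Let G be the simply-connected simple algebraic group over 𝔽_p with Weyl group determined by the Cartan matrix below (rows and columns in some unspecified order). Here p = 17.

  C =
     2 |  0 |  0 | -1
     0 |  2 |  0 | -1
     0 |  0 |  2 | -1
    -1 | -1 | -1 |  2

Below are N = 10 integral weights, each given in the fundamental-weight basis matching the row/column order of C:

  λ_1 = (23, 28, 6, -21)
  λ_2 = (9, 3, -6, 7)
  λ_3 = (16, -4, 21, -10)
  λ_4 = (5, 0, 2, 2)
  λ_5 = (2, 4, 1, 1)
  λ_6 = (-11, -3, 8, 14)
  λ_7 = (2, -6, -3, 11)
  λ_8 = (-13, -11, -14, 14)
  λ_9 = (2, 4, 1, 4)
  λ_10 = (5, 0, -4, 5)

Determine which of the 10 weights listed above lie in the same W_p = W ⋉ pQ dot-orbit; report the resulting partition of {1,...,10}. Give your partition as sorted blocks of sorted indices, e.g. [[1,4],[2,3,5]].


Root system D_4: the 4×4 matrix C matches after relabeling.

λ_j+ρ reflected into Ā_17 (⟨·,θ^∨⟩≤17); 4-tuples as given:

  λ_1+ρ ↦ (6, 1, 3, 3);  λ_2+ρ ↦ (5, 1, 0, 4);  λ_3+ρ ↦ (5, 1, 0, 4);  λ_4+ρ ↦ (6, 1, 3, 3);  λ_5+ρ ↦ (3, 5, 2, 2);  λ_6+ρ ↦ (3, 5, 2, 2);  λ_7+ρ ↦ (3, 5, 2, 2);  λ_8+ρ ↦ (3, 5, 2, 2);  λ_9+ρ ↦ (3, 5, 2, 2);  λ_10+ρ ↦ (6, 1, 3, 3)

Linkage partition of the 10 weights (3 classes, p=17):

[[1, 4, 10], [2, 3], [5, 6, 7, 8, 9]]


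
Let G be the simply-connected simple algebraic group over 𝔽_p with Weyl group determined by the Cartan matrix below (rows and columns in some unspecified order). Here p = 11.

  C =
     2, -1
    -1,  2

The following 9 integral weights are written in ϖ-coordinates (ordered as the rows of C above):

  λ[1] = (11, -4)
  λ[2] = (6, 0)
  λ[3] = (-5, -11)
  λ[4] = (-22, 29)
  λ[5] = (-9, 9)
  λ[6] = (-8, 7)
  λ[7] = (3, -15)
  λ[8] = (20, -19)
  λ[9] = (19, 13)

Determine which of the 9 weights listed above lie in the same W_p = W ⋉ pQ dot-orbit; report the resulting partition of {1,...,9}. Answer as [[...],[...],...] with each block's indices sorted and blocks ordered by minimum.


A_2 Cartan matrix, 2 simple roots permuted; ρ=(1,1).

Alcove-folded reps (p=11, 9 weights, presented ϖ-order):

  λ_1 → (8, 2) · λ_2 → (7, 1) · λ_3 → (7, 1) · λ_4 → (8, 2) · λ_5 → (8, 2) · λ_6 → (7, 1) · λ_7 → (7, 1) · λ_8 → (7, 1) · λ_9 → (8, 2)

These 9 weights hit 2 W_11-dot-orbits; sizes (4, 5):

[[1, 4, 5, 9], [2, 3, 6, 7, 8]]


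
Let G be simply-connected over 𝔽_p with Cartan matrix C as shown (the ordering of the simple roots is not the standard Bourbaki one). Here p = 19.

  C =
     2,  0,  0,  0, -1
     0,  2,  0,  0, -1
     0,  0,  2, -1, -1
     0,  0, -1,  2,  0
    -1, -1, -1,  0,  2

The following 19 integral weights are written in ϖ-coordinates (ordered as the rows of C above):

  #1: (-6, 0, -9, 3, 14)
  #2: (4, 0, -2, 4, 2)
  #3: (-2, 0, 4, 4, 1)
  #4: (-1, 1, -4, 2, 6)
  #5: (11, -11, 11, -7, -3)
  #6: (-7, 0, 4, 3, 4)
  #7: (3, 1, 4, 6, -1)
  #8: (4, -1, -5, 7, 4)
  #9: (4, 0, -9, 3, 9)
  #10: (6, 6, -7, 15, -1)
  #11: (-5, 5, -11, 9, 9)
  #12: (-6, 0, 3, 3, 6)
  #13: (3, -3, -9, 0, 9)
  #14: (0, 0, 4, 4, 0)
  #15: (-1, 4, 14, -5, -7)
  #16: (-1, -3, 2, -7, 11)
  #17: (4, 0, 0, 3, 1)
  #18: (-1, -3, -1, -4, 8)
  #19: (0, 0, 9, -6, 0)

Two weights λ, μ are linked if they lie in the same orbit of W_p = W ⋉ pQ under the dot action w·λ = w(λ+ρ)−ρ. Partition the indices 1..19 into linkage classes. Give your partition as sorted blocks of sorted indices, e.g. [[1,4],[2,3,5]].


Dynkin diagram of C (from the 8 off-diagonal −1 entries): D_5.

W_19-reps of the 19 weights in Ā_19 (same 5-coord order as C):

  [1] (5, 1, 1, 4, 2);  [2] (5, 1, 1, 4, 2);  [3] (1, 1, 5, 5, 1);  [4] (0, 2, 3, 0, 4);  [5] (0, 2, 3, 0, 4);  [6] (5, 0, 4, 4, 1);  [7] (4, 2, 1, 7, 0);  [8] (5, 0, 4, 4, 1);  [9] (5, 1, 1, 4, 2);  [10] (1, 1, 5, 5, 1);  [11] (0, 2, 3, 0, 4);  [12] (5, 1, 1, 4, 2);  [13] (4, 2, 1, 7, 0);  [14] (1, 1, 5, 5, 1);  [15] (5, 0, 4, 4, 1);  [16] (0, 2, 3, 0, 4);  [17] (5, 1, 1, 4, 2);  [18] (0, 2, 3, 0, 4);  [19] (1, 1, 5, 5, 1)

Grouping the 19 weights by Ā_19-representative: 5 linkage classes.

[[1, 2, 9, 12, 17], [3, 10, 14, 19], [4, 5, 11, 16, 18], [6, 8, 15], [7, 13]]


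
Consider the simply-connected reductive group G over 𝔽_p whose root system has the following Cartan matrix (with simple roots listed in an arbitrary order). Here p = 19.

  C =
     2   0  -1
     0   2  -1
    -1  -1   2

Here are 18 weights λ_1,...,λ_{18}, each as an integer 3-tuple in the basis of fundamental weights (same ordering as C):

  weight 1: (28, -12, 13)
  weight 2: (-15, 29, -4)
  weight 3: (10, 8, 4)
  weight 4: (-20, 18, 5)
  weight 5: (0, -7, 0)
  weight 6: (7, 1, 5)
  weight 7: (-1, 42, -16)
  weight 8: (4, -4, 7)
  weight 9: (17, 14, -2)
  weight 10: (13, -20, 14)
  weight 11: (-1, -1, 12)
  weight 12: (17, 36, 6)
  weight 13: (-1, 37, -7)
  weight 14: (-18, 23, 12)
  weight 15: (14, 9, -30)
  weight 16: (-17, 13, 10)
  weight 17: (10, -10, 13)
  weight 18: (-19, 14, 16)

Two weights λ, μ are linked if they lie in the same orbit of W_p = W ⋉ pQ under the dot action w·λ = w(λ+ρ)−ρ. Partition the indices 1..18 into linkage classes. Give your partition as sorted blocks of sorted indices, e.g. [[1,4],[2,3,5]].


Root system A_3: the 3×3 matrix C matches after relabeling.

λ_j+ρ reflected into Ā_19 (⟨·,θ^∨⟩≤19); 3-tuples as given:

  λ_1+ρ ↦ (5, 3, 5)
  λ_2+ρ ↦ (8, 2, 6)
  λ_3+ρ ↦ (5, 3, 5)
  λ_4+ρ ↦ (0, 0, 13)
  λ_5+ρ ↦ (4, 1, 1)
  λ_6+ρ ↦ (8, 2, 6)
  λ_7+ρ ↦ (0, 5, 4)
  λ_8+ρ ↦ (5, 3, 5)
  λ_9+ρ ↦ (4, 1, 1)
  λ_10+ρ ↦ (0, 5, 4)
  λ_11+ρ ↦ (0, 0, 13)
  λ_12+ρ ↦ (5, 12, 1)
  λ_13+ρ ↦ (0, 0, 13)
  λ_14+ρ ↦ (4, 1, 1)
  λ_15+ρ ↦ (0, 5, 4)
  λ_16+ρ ↦ (5, 3, 5)
  λ_17+ρ ↦ (5, 3, 5)
  λ_18+ρ ↦ (4, 1, 1)

Linkage partition of the 18 weights (6 classes, p=19):

[[1, 3, 8, 16, 17], [2, 6], [4, 11, 13], [5, 9, 14, 18], [7, 10, 15], [12]]
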